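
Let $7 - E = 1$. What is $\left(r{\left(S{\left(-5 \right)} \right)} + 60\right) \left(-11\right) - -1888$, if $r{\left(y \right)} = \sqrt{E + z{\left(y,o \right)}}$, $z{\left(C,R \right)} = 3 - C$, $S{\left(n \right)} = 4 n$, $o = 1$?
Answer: $1228 - 11 \sqrt{29} \approx 1168.8$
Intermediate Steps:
$E = 6$ ($E = 7 - 1 = 6$)
$r{\left(y \right)} = \sqrt{9 - y}$ ($r{\left(y \right)} = \sqrt{6 - \left(-3 + y\right)} = \sqrt{9 - y}$)
$\left(r{\left(S{\left(-5 \right)} \right)} + 60\right) \left(-11\right) - -1888 = \left(\sqrt{9 - 4 \left(-5\right)} + 60\right) \left(-11\right) - -1888 = \left(\sqrt{9 - -20} + 60\right) \left(-11\right) + 1888 = \left(\sqrt{9 + 20} + 60\right) \left(-11\right) + 1888 = \left(\sqrt{29} + 60\right) \left(-11\right) + 1888 = \left(60 + \sqrt{29}\right) \left(-11\right) + 1888 = \left(-660 - 11 \sqrt{29}\right) + 1888 = 1228 - 11 \sqrt{29}$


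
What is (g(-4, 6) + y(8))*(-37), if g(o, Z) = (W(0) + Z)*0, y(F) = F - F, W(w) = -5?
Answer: 0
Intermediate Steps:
y(F) = 0
g(o, Z) = 0 (g(o, Z) = (-5 + Z)*0 = 0)
(g(-4, 6) + y(8))*(-37) = (0 + 0)*(-37) = 0*(-37) = 0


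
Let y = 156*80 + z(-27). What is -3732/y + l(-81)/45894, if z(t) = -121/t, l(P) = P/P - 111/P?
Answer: -62419464124/208844938089 ≈ -0.29888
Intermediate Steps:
l(P) = 1 - 111/P
y = 337081/27 (y = 156*80 - 121/(-27) = 12480 - 121*(-1/27) = 12480 + 121/27 = 337081/27 ≈ 12484.)
-3732/y + l(-81)/45894 = -3732/337081/27 + ((-111 - 81)/(-81))/45894 = -3732*27/337081 - 1/81*(-192)*(1/45894) = -100764/337081 + (64/27)*(1/45894) = -100764/337081 + 32/619569 = -62419464124/208844938089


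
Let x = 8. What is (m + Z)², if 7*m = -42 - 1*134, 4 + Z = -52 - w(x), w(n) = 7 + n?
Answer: 452929/49 ≈ 9243.5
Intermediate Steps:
Z = -71 (Z = -4 + (-52 - (7 + 8)) = -4 + (-52 - 1*15) = -4 + (-52 - 15) = -4 - 67 = -71)
m = -176/7 (m = (-42 - 1*134)/7 = (-42 - 134)/7 = (⅐)*(-176) = -176/7 ≈ -25.143)
(m + Z)² = (-176/7 - 71)² = (-673/7)² = 452929/49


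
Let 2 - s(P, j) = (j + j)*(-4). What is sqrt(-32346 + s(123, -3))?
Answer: 68*I*sqrt(7) ≈ 179.91*I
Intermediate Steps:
s(P, j) = 2 + 8*j (s(P, j) = 2 - (j + j)*(-4) = 2 - 2*j*(-4) = 2 - (-8)*j = 2 + 8*j)
sqrt(-32346 + s(123, -3)) = sqrt(-32346 + (2 + 8*(-3))) = sqrt(-32346 + (2 - 24)) = sqrt(-32346 - 22) = sqrt(-32368) = 68*I*sqrt(7)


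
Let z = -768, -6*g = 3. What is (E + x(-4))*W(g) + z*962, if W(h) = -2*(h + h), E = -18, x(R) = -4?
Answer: -738860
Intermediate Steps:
g = -½ (g = -⅙*3 = -½ ≈ -0.50000)
W(h) = -4*h
(E + x(-4))*W(g) + z*962 = (-18 - 4)*(-4*(-½)) - 768*962 = -22*2 - 738816 = -44 - 738816 = -738860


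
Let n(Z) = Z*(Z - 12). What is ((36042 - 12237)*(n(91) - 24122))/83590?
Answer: -80618013/16718 ≈ -4822.2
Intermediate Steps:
n(Z) = Z*(-12 + Z)
((36042 - 12237)*(n(91) - 24122))/83590 = ((36042 - 12237)*(91*(-12 + 91) - 24122))/83590 = (23805*(91*79 - 24122))*(1/83590) = (23805*(7189 - 24122))*(1/83590) = (23805*(-16933))*(1/83590) = -403090065*1/83590 = -80618013/16718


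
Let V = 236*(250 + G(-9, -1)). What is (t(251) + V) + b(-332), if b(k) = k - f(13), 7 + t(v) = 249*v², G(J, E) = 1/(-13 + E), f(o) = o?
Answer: 110221161/7 ≈ 1.5746e+7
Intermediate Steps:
t(v) = -7 + 249*v²
b(k) = -13 + k (b(k) = k - 1*13 = k - 13 = -13 + k)
V = 412882/7 (V = 236*(250 + 1/(-13 - 1)) = 236*(250 + 1/(-14)) = 236*(250 - 1/14) = 236*(3499/14) = 412882/7 ≈ 58983.)
(t(251) + V) + b(-332) = ((-7 + 249*251²) + 412882/7) + (-13 - 332) = ((-7 + 249*63001) + 412882/7) - 345 = ((-7 + 15687249) + 412882/7) - 345 = (15687242 + 412882/7) - 345 = 110223576/7 - 345 = 110221161/7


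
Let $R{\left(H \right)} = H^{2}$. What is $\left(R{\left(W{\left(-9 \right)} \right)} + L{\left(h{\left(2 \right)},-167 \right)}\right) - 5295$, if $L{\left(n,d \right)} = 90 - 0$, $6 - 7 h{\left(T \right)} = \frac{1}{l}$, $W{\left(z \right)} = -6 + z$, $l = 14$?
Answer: $-4980$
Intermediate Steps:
$h{\left(T \right)} = \frac{83}{98}$ ($h{\left(T \right)} = \frac{6}{7} - \frac{1}{7 \cdot 14} = \frac{6}{7} - \frac{1}{98} = \frac{83}{98}$)
$L{\left(n,d \right)} = 90$ ($L{\left(n,d \right)} = 90 + 0 = 90$)
$\left(R{\left(W{\left(-9 \right)} \right)} + L{\left(h{\left(2 \right)},-167 \right)}\right) - 5295 = \left(\left(-6 - 9\right)^{2} + 90\right) - 5295 = \left(\left(-15\right)^{2} + 90\right) - 5295 = \left(225 + 90\right) - 5295 = 315 - 5295 = -4980$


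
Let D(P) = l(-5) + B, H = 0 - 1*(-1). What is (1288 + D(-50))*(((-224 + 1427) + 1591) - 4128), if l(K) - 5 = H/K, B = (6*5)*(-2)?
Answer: -8222776/5 ≈ -1.6446e+6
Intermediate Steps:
H = 1 (H = 0 + 1 = 1)
B = -60 (B = 30*(-2) = -60)
l(K) = 5 + 1/K
D(P) = -276/5 (D(P) = (5 + 1/(-5)) - 60 = (5 - ⅕) - 60 = 24/5 - 60 = -276/5)
(1288 + D(-50))*(((-224 + 1427) + 1591) - 4128) = (1288 - 276/5)*(((-224 + 1427) + 1591) - 4128) = 6164*((1203 + 1591) - 4128)/5 = 6164*(2794 - 4128)/5 = (6164/5)*(-1334) = -8222776/5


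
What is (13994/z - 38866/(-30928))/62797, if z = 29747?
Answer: 794476667/28887097759576 ≈ 2.7503e-5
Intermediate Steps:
(13994/z - 38866/(-30928))/62797 = (13994/29747 - 38866/(-30928))/62797 = (13994*(1/29747) - 38866*(-1/30928))*(1/62797) = (13994/29747 + 19433/15464)*(1/62797) = (794476667/460007608)*(1/62797) = 794476667/28887097759576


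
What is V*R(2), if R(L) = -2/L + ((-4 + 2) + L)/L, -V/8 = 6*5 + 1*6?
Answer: 288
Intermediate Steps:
V = -288 (V = -8*(6*5 + 1*6) = -8*(30 + 6) = -8*36 = -288)
R(L) = -2/L + (-2 + L)/L
V*R(2) = -288*(-4 + 2)/2 = -144*(-2) = -288*(-1) = 288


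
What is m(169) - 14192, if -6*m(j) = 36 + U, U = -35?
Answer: -85153/6 ≈ -14192.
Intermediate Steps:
m(j) = -⅙ (m(j) = -(36 - 35)/6 = -⅙*1 = -⅙)
m(169) - 14192 = -⅙ - 14192 = -85153/6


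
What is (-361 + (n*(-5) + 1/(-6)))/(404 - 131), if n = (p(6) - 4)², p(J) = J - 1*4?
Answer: -2287/1638 ≈ -1.3962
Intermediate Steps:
p(J) = -4 + J (p(J) = J - 4 = -4 + J)
n = 4 (n = ((-4 + 6) - 4)² = (2 - 4)² = (-2)² = 4)
(-361 + (n*(-5) + 1/(-6)))/(404 - 131) = (-361 + (4*(-5) + 1/(-6)))/(404 - 131) = (-361 + (-20 - ⅙))/273 = (-361 - 121/6)*(1/273) = -2287/6*1/273 = -2287/1638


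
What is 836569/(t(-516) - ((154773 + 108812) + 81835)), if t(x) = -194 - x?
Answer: -836569/345098 ≈ -2.4241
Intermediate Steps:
836569/(t(-516) - ((154773 + 108812) + 81835)) = 836569/((-194 - 1*(-516)) - ((154773 + 108812) + 81835)) = 836569/((-194 + 516) - (263585 + 81835)) = 836569/(322 - 1*345420) = 836569/(322 - 345420) = 836569/(-345098) = 836569*(-1/345098) = -836569/345098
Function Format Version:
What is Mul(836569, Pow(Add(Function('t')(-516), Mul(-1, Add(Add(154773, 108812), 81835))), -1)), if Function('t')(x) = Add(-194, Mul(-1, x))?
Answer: Rational(-836569, 345098) ≈ -2.4241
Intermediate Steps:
Mul(836569, Pow(Add(Function('t')(-516), Mul(-1, Add(Add(154773, 108812), 81835))), -1)) = Mul(836569, Pow(Add(Add(-194, Mul(-1, -516)), Mul(-1, Add(Add(154773, 108812), 81835))), -1)) = Mul(836569, Pow(Add(Add(-194, 516), Mul(-1, Add(263585, 81835))), -1)) = Mul(836569, Pow(Add(322, Mul(-1, 345420)), -1)) = Mul(836569, Pow(Add(322, -345420), -1)) = Mul(836569, Pow(-345098, -1)) = Mul(836569, Rational(-1, 345098)) = Rational(-836569, 345098)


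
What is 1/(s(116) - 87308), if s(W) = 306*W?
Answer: -1/51812 ≈ -1.9301e-5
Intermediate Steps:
1/(s(116) - 87308) = 1/(306*116 - 87308) = 1/(35496 - 87308) = 1/(-51812) = -1/51812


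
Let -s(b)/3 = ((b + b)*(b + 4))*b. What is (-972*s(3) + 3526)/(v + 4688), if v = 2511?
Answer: 370942/7199 ≈ 51.527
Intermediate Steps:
s(b) = -6*b²*(4 + b) (s(b) = -3*(b + b)*(b + 4)*b = -3*(2*b)*(4 + b)*b = -3*2*b*(4 + b)*b = -6*b²*(4 + b))
(-972*s(3) + 3526)/(v + 4688) = (-5832*3²*(-4 - 1*3) + 3526)/(2511 + 4688) = (-5832*9*(-4 - 3) + 3526)/7199 = (-5832*9*(-7) + 3526)*(1/7199) = (-972*(-378) + 3526)*(1/7199) = (367416 + 3526)*(1/7199) = 370942*(1/7199) = 370942/7199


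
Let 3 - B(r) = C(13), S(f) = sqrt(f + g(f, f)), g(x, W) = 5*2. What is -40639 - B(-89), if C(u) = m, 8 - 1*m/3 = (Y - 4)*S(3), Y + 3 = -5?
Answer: -40618 + 36*sqrt(13) ≈ -40488.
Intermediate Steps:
Y = -8 (Y = -3 - 5 = -8)
g(x, W) = 10
S(f) = sqrt(10 + f) (S(f) = sqrt(f + 10) = sqrt(10 + f))
m = 24 + 36*sqrt(13) (m = 24 - 3*(-8 - 4)*sqrt(10 + 3) = 24 - (-36)*sqrt(13) = 24 + 36*sqrt(13) ≈ 153.80)
C(u) = 24 + 36*sqrt(13)
B(r) = -21 - 36*sqrt(13) (B(r) = 3 - (24 + 36*sqrt(13)) = 3 + (-24 - 36*sqrt(13)) = -21 - 36*sqrt(13))
-40639 - B(-89) = -40639 - (-21 - 36*sqrt(13)) = -40639 + (21 + 36*sqrt(13)) = -40618 + 36*sqrt(13)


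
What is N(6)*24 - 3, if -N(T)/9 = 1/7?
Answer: -237/7 ≈ -33.857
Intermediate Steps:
N(T) = -9/7
N(6)*24 - 3 = -9/7*24 - 3 = -216/7 - 3 = -237/7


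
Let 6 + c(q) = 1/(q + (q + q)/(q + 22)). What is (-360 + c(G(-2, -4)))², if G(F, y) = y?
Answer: 214593201/1600 ≈ 1.3412e+5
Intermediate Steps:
c(q) = -6 + 1/(q + 2*q/(22 + q)) (c(q) = -6 + 1/(q + (q + q)/(q + 22)) = -6 + 1/(q + (2*q)/(22 + q)) = -6 + 1/(q + 2*q/(22 + q)))
(-360 + c(G(-2, -4)))² = (-360 + (22 - 143*(-4) - 6*(-4)²)/((-4)*(24 - 4)))² = (-360 - ¼*(22 + 572 - 6*16)/20)² = (-360 - ¼*1/20*(22 + 572 - 96))² = (-360 - ¼*1/20*498)² = (-360 - 249/40)² = (-14649/40)² = 214593201/1600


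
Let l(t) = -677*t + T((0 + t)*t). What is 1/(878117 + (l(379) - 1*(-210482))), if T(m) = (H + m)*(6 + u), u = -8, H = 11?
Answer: 1/544712 ≈ 1.8358e-6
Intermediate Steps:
T(m) = -22 - 2*m (T(m) = (11 + m)*(6 - 8) = (11 + m)*(-2) = -22 - 2*m)
l(t) = -22 - 677*t - 2*t² (l(t) = -677*t + (-22 - 2*(0 + t)*t) = -677*t + (-22 - 2*t*t) = -677*t + (-22 - 2*t²) = -22 - 677*t - 2*t²)
1/(878117 + (l(379) - 1*(-210482))) = 1/(878117 + ((-22 - 677*379 - 2*379²) - 1*(-210482))) = 1/(878117 + ((-22 - 256583 - 2*143641) + 210482)) = 1/(878117 + ((-22 - 256583 - 287282) + 210482)) = 1/(878117 + (-543887 + 210482)) = 1/(878117 - 333405) = 1/544712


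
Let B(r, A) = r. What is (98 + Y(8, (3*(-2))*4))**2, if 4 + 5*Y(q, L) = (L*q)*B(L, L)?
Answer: 25948836/25 ≈ 1.0380e+6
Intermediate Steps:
Y(q, L) = -4/5 + q*L**2/5 (Y(q, L) = -4/5 + ((L*q)*L)/5 = -4/5 + (q*L**2)/5 = -4/5 + q*L**2/5)
(98 + Y(8, (3*(-2))*4))**2 = (98 + (-4/5 + (1/5)*8*((3*(-2))*4)**2))**2 = (98 + (-4/5 + (1/5)*8*(-6*4)**2))**2 = (98 + (-4/5 + (1/5)*8*(-24)**2))**2 = (98 + (-4/5 + (1/5)*8*576))**2 = (98 + (-4/5 + 4608/5))**2 = (98 + 4604/5)**2 = (5094/5)**2 = 25948836/25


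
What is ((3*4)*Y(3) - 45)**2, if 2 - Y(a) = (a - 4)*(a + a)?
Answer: 2601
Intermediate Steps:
Y(a) = 2 - 2*a*(-4 + a) (Y(a) = 2 - (a - 4)*(a + a) = 2 - (-4 + a)*2*a = 2 - 2*a*(-4 + a))
((3*4)*Y(3) - 45)**2 = ((3*4)*(2 - 2*3**2 + 8*3) - 45)**2 = (12*(2 - 2*9 + 24) - 45)**2 = (12*(2 - 18 + 24) - 45)**2 = (12*8 - 45)**2 = (96 - 45)**2 = 51**2 = 2601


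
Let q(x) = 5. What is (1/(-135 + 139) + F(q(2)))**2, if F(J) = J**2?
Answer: 10201/16 ≈ 637.56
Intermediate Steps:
(1/(-135 + 139) + F(q(2)))**2 = (1/(-135 + 139) + 5**2)**2 = (1/4 + 25)**2 = (101/4)**2 = 10201/16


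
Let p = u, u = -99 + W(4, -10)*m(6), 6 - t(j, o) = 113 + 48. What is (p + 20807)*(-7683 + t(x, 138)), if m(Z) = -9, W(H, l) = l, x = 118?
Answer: -163014724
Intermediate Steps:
t(j, o) = -155 (t(j, o) = 6 - (113 + 48) = 6 - 1*161 = 6 - 161 = -155)
u = -9 (u = -99 - 10*(-9) = -99 + 90 = -9)
p = -9
(p + 20807)*(-7683 + t(x, 138)) = (-9 + 20807)*(-7683 - 155) = 20798*(-7838) = -163014724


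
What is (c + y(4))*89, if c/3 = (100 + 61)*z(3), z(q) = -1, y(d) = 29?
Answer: -40406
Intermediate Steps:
c = -483 (c = 3*((100 + 61)*(-1)) = 3*(161*(-1)) = 3*(-161) = -483)
(c + y(4))*89 = (-483 + 29)*89 = -454*89 = -40406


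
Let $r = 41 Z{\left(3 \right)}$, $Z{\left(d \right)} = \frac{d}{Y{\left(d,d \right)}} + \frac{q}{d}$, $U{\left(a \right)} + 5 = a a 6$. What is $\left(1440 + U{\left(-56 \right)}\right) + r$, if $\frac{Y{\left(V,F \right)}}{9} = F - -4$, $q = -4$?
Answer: $\frac{141388}{7} \approx 20198.0$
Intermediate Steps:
$Y{\left(V,F \right)} = 36 + 9 F$ ($Y{\left(V,F \right)} = 9 \left(F - -4\right) = 9 \left(F + 4\right) = 9 \left(4 + F\right) = 36 + 9 F$)
$U{\left(a \right)} = -5 + 6 a^{2}$ ($U{\left(a \right)} = -5 + a a 6 = -5 + a^{2} \cdot 6 = -5 + 6 a^{2}$)
$Z{\left(d \right)} = - \frac{4}{d} + \frac{d}{36 + 9 d}$ ($Z{\left(d \right)} = \frac{d}{36 + 9 d} - \frac{4}{d} = - \frac{4}{d} + \frac{d}{36 + 9 d}$)
$r = - \frac{369}{7}$ ($r = 41 \frac{-144 + 3^{2} - 108}{9 \cdot 3 \left(4 + 3\right)} = 41 \cdot \frac{1}{9} \cdot \frac{1}{3} \cdot \frac{1}{7} \left(-144 + 9 - 108\right) = 41 \cdot \frac{1}{9} \cdot \frac{1}{3} \cdot \frac{1}{7} \left(-243\right) = 41 \left(- \frac{9}{7}\right) = - \frac{369}{7} \approx -52.714$)
$\left(1440 + U{\left(-56 \right)}\right) + r = \left(1440 - \left(5 - 6 \left(-56\right)^{2}\right)\right) - \frac{369}{7} = \left(1440 + \left(-5 + 6 \cdot 3136\right)\right) - \frac{369}{7} = \left(1440 + \left(-5 + 18816\right)\right) - \frac{369}{7} = \left(1440 + 18811\right) - \frac{369}{7} = 20251 - \frac{369}{7} = \frac{141388}{7}$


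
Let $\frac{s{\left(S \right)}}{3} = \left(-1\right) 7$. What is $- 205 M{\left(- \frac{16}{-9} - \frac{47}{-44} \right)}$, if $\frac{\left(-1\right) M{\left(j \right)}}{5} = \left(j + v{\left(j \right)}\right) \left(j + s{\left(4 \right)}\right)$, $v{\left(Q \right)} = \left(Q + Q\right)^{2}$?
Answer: $- \frac{5090691034975}{7762392} \approx -6.5582 \cdot 10^{5}$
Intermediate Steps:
$v{\left(Q \right)} = 4 Q^{2}$ ($v{\left(Q \right)} = \left(2 Q\right)^{2} = 4 Q^{2}$)
$s{\left(S \right)} = -21$ ($s{\left(S \right)} = 3 \left(\left(-1\right) 7\right) = 3 \left(-7\right) = -21$)
$M{\left(j \right)} = - 5 \left(-21 + j\right) \left(j + 4 j^{2}\right)$ ($M{\left(j \right)} = - 5 \left(j + 4 j^{2}\right) \left(j - 21\right) = - 5 \left(j + 4 j^{2}\right) \left(-21 + j\right) = - 5 \left(-21 + j\right) \left(j + 4 j^{2}\right)$)
$- 205 M{\left(- \frac{16}{-9} - \frac{47}{-44} \right)} = - 205 \cdot 5 \left(- \frac{16}{-9} - \frac{47}{-44}\right) \left(21 - 4 \left(- \frac{16}{-9} - \frac{47}{-44}\right)^{2} + 83 \left(- \frac{16}{-9} - \frac{47}{-44}\right)\right) = - 205 \cdot 5 \left(\left(-16\right) \left(- \frac{1}{9}\right) - - \frac{47}{44}\right) \left(21 - 4 \left(\left(-16\right) \left(- \frac{1}{9}\right) - - \frac{47}{44}\right)^{2} + 83 \left(\left(-16\right) \left(- \frac{1}{9}\right) - - \frac{47}{44}\right)\right) = - 205 \cdot 5 \left(\frac{16}{9} + \frac{47}{44}\right) \left(21 - 4 \left(\frac{16}{9} + \frac{47}{44}\right)^{2} + 83 \left(\frac{16}{9} + \frac{47}{44}\right)\right) = - 205 \cdot 5 \cdot \frac{1127}{396} \left(21 - 4 \left(\frac{1127}{396}\right)^{2} + 83 \cdot \frac{1127}{396}\right) = - 205 \cdot 5 \cdot \frac{1127}{396} \left(21 - \frac{1270129}{39204} + \frac{93541}{396}\right) = - 205 \cdot 5 \cdot \frac{1127}{396} \cdot \frac{4406857}{19602} = \left(-205\right) \frac{24832639195}{7762392} = - \frac{5090691034975}{7762392}$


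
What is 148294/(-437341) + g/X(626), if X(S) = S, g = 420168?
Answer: 91831930622/136887733 ≈ 670.86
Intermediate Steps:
148294/(-437341) + g/X(626) = 148294/(-437341) + 420168/626 = 148294*(-1/437341) + 420168*(1/626) = -148294/437341 + 210084/313 = 91831930622/136887733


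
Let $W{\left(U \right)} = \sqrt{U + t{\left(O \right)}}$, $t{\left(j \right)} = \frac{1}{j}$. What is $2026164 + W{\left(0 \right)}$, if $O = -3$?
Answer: $2026164 + \frac{i \sqrt{3}}{3} \approx 2.0262 \cdot 10^{6} + 0.57735 i$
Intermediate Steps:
$W{\left(U \right)} = \sqrt{- \frac{1}{3} + U}$ ($W{\left(U \right)} = \sqrt{U + \frac{1}{-3}} = \sqrt{U - \frac{1}{3}} = \sqrt{- \frac{1}{3} + U}$)
$2026164 + W{\left(0 \right)} = 2026164 + \frac{\sqrt{-3 + 9 \cdot 0}}{3} = 2026164 + \frac{\sqrt{-3 + 0}}{3} = 2026164 + \frac{\sqrt{-3}}{3} = 2026164 + \frac{i \sqrt{3}}{3}$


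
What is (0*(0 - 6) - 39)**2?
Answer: 1521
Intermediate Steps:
(0*(0 - 6) - 39)**2 = (0*(-6) - 39)**2 = (0 - 39)**2 = (-39)**2 = 1521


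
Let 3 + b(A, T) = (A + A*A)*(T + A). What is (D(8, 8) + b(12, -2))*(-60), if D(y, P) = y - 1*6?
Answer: -93540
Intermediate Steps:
D(y, P) = -6 + y (D(y, P) = y - 6 = -6 + y)
b(A, T) = -3 + (A + T)*(A + A**2) (b(A, T) = -3 + (A + A*A)*(T + A) = -3 + (A + A**2)*(A + T) = -3 + (A + T)*(A + A**2))
(D(8, 8) + b(12, -2))*(-60) = ((-6 + 8) + (-3 + 12**2 + 12**3 + 12*(-2) - 2*12**2))*(-60) = (2 + (-3 + 144 + 1728 - 24 - 2*144))*(-60) = (2 + (-3 + 144 + 1728 - 24 - 288))*(-60) = (2 + 1557)*(-60) = 1559*(-60) = -93540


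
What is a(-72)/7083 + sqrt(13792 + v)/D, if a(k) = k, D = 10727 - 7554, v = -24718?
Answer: -8/787 + 3*I*sqrt(1214)/3173 ≈ -0.010165 + 0.032943*I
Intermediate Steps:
D = 3173
a(-72)/7083 + sqrt(13792 + v)/D = -72/7083 + sqrt(13792 - 24718)/3173 = -72*1/7083 + sqrt(-10926)*(1/3173) = -8/787 + (3*I*sqrt(1214))*(1/3173) = -8/787 + 3*I*sqrt(1214)/3173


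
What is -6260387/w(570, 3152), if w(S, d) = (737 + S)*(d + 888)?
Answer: -6260387/5280280 ≈ -1.1856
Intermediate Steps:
w(S, d) = (737 + S)*(888 + d)
-6260387/w(570, 3152) = -6260387/(654456 + 737*3152 + 888*570 + 570*3152) = -6260387/(654456 + 2323024 + 506160 + 1796640) = -6260387/5280280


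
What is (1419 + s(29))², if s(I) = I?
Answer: 2096704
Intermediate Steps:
(1419 + s(29))² = (1419 + 29)² = 1448² = 2096704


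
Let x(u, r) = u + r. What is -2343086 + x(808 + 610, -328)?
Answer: -2341996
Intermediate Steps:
x(u, r) = r + u
-2343086 + x(808 + 610, -328) = -2343086 + (-328 + (808 + 610)) = -2343086 + (-328 + 1418) = -2343086 + 1090 = -2341996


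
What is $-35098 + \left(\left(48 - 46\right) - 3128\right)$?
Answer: $-38224$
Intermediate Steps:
$-35098 + \left(\left(48 - 46\right) - 3128\right) = -35098 + \left(2 - 3128\right) = -35098 - 3126 = -38224$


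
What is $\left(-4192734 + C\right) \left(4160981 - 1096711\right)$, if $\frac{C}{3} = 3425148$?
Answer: $18639065771700$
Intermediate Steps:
$C = 10275444$ ($C = 3 \cdot 3425148 = 10275444$)
$\left(-4192734 + C\right) \left(4160981 - 1096711\right) = \left(-4192734 + 10275444\right) \left(4160981 - 1096711\right) = 6082710 \cdot 3064270 = 18639065771700$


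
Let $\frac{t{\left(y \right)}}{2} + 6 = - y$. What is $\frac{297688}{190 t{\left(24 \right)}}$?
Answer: $- \frac{37211}{1425} \approx -26.113$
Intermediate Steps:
$t{\left(y \right)} = -12 - 2 y$ ($t{\left(y \right)} = -12 + 2 \left(- y\right) = -12 - 2 y$)
$\frac{297688}{190 t{\left(24 \right)}} = \frac{297688}{190 \left(-12 - 48\right)} = \frac{297688}{190 \left(-60\right)} = \frac{297688}{-11400} = 297688 \left(- \frac{1}{11400}\right) = - \frac{37211}{1425}$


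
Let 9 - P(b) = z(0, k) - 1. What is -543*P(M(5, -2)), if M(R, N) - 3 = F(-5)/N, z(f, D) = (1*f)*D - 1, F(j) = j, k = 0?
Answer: -5973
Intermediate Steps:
z(f, D) = -1 + D*f (z(f, D) = f*D - 1 = D*f - 1 = -1 + D*f)
M(R, N) = 3 - 5/N
P(b) = 11 (P(b) = 9 - ((-1 + 0*0) - 1) = 9 - ((-1 + 0) - 1) = 9 - (-1 - 1) = 9 - 1*(-2) = 9 + 2 = 11)
-543*P(M(5, -2)) = -543*11 = -5973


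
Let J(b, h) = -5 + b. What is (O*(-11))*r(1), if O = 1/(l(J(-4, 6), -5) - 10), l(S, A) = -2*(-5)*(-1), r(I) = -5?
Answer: -11/4 ≈ -2.7500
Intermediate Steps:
l(S, A) = -10 (l(S, A) = 10*(-1) = -10)
O = -1/20 (O = 1/(-10 - 10) = 1/(-20) = -1/20 ≈ -0.050000)
(O*(-11))*r(1) = -1/20*(-11)*(-5) = (11/20)*(-5) = -11/4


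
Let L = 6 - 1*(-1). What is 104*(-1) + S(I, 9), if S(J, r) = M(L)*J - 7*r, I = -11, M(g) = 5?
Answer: -222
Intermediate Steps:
L = 7 (L = 6 + 1 = 7)
S(J, r) = -7*r + 5*J (S(J, r) = 5*J - 7*r = -7*r + 5*J)
104*(-1) + S(I, 9) = 104*(-1) + (-7*9 + 5*(-11)) = -104 + (-63 - 55) = -104 - 118 = -222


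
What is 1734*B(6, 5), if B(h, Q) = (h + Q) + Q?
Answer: 27744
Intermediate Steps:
B(h, Q) = h + 2*Q (B(h, Q) = (Q + h) + Q = h + 2*Q)
1734*B(6, 5) = 1734*(6 + 2*5) = 1734*(6 + 10) = 1734*16 = 27744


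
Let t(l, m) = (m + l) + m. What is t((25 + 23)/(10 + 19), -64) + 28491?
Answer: 822575/29 ≈ 28365.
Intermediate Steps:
t(l, m) = l + 2*m (t(l, m) = (l + m) + m = l + 2*m)
t((25 + 23)/(10 + 19), -64) + 28491 = ((25 + 23)/(10 + 19) + 2*(-64)) + 28491 = (48/29 - 128) + 28491 = -3664/29 + 28491 = 822575/29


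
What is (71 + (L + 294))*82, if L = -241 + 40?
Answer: 13448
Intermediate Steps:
L = -201
(71 + (L + 294))*82 = (71 + (-201 + 294))*82 = (71 + 93)*82 = 164*82 = 13448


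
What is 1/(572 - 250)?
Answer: 1/322 ≈ 0.0031056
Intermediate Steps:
1/(572 - 250) = 1/322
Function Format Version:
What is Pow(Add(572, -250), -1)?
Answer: Rational(1, 322) ≈ 0.0031056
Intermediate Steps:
Pow(Add(572, -250), -1) = Pow(322, -1) = Rational(1, 322)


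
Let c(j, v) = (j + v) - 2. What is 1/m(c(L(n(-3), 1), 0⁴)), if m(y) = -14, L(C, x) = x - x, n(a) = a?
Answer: -1/14 ≈ -0.071429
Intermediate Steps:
L(C, x) = 0
c(j, v) = -2 + j + v
1/m(c(L(n(-3), 1), 0⁴)) = 1/(-14) = -1/14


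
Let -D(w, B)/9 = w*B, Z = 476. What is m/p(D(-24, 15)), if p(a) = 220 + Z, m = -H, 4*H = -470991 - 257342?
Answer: 728333/2784 ≈ 261.61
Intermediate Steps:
H = -728333/4 (H = (-470991 - 257342)/4 = (¼)*(-728333) = -728333/4 ≈ -1.8208e+5)
D(w, B) = -9*B*w (D(w, B) = -9*w*B = -9*B*w)
m = 728333/4 (m = -1*(-728333/4) = 728333/4 ≈ 1.8208e+5)
p(a) = 696 (p(a) = 220 + 476 = 696)
m/p(D(-24, 15)) = (728333/4)/696 = (728333/4)*(1/696) = 728333/2784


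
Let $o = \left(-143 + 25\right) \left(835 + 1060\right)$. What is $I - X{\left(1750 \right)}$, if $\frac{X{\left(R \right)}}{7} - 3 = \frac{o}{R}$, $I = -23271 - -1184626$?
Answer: $\frac{29055711}{25} \approx 1.1622 \cdot 10^{6}$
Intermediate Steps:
$o = -223610$ ($o = \left(-118\right) 1895 = -223610$)
$I = 1161355$ ($I = -23271 + 1184626 = 1161355$)
$X{\left(R \right)} = 21 - \frac{1565270}{R}$ ($X{\left(R \right)} = 21 + 7 \left(- \frac{223610}{R}\right) = 21 - \frac{1565270}{R}$)
$I - X{\left(1750 \right)} = 1161355 - \left(21 - \frac{1565270}{1750}\right) = 1161355 - \left(21 - \frac{22361}{25}\right) = 1161355 - - \frac{21836}{25} = 1161355 + \frac{21836}{25} = \frac{29055711}{25}$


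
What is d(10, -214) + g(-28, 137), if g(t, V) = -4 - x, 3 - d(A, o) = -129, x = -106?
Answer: 234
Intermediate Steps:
d(A, o) = 132 (d(A, o) = 3 - 1*(-129) = 3 + 129 = 132)
g(t, V) = 102 (g(t, V) = -4 - 1*(-106) = -4 + 106 = 102)
d(10, -214) + g(-28, 137) = 132 + 102 = 234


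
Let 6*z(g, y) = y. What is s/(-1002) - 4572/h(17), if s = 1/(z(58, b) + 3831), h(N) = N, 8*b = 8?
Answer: -17551126205/65260093 ≈ -268.94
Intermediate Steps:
b = 1 (b = (1/8)*8 = 1)
z(g, y) = y/6
s = 6/22987 (s = 1/((1/6)*1 + 3831) = 1/(1/6 + 3831) = 1/(22987/6) = 6/22987 ≈ 0.00026102)
s/(-1002) - 4572/h(17) = (6/22987)/(-1002) - 4572/17 = (6/22987)*(-1/1002) - 4572*1/17 = -1/3838829 - 4572/17 = -17551126205/65260093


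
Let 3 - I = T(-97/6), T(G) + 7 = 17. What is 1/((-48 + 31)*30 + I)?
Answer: -1/517 ≈ -0.0019342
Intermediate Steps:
T(G) = 10 (T(G) = -7 + 17 = 10)
I = -7 (I = 3 - 1*10 = 3 - 10 = -7)
1/((-48 + 31)*30 + I) = 1/((-48 + 31)*30 - 7) = 1/(-17*30 - 7) = 1/(-510 - 7) = 1/(-517) = -1/517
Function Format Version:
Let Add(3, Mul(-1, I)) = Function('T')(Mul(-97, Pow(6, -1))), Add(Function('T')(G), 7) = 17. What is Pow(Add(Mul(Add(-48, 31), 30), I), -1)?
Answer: Rational(-1, 517) ≈ -0.0019342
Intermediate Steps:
Function('T')(G) = 10 (Function('T')(G) = Add(-7, 17) = 10)
I = -7 (I = Add(3, Mul(-1, 10)) = Add(3, -10) = -7)
Pow(Add(Mul(Add(-48, 31), 30), I), -1) = Pow(Add(Mul(Add(-48, 31), 30), -7), -1) = Pow(Add(Mul(-17, 30), -7), -1) = Pow(Add(-510, -7), -1) = Pow(-517, -1) = Rational(-1, 517)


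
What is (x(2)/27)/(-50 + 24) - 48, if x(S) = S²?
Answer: -16850/351 ≈ -48.006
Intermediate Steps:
(x(2)/27)/(-50 + 24) - 48 = (2²/27)/(-50 + 24) - 48 = (4*(1/27))/(-26) - 48 = -1/26*4/27 - 48 = -2/351 - 48 = -16850/351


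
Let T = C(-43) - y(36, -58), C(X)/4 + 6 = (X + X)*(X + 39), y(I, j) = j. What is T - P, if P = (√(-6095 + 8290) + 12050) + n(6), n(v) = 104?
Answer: -10744 - √2195 ≈ -10791.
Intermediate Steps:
C(X) = -24 + 8*X*(39 + X) (C(X) = -24 + 4*((X + X)*(X + 39)) = -24 + 4*((2*X)*(39 + X)) = -24 + 4*(2*X*(39 + X)) = -24 + 8*X*(39 + X))
P = 12154 + √2195 (P = (√(-6095 + 8290) + 12050) + 104 = (√2195 + 12050) + 104 = (12050 + √2195) + 104 = 12154 + √2195 ≈ 12201.)
T = 1410 (T = (-24 + 8*(-43)² + 312*(-43)) - 1*(-58) = (-24 + 8*1849 - 13416) + 58 = (-24 + 14792 - 13416) + 58 = 1352 + 58 = 1410)
T - P = 1410 - (12154 + √2195) = 1410 + (-12154 - √2195) = -10744 - √2195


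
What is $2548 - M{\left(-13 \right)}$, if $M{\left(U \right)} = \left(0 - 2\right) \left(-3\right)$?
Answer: $2542$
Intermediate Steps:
$M{\left(U \right)} = 6$ ($M{\left(U \right)} = \left(-2\right) \left(-3\right) = 6$)
$2548 - M{\left(-13 \right)} = 2548 - 6 = 2542$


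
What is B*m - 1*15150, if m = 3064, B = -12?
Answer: -51918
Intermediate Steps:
B*m - 1*15150 = -12*3064 - 1*15150 = -36768 - 15150 = -51918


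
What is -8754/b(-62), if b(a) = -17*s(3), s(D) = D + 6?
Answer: 2918/51 ≈ 57.216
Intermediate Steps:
s(D) = 6 + D
b(a) = -153 (b(a) = -17*(6 + 3) = -17*9 = -153)
-8754/b(-62) = -8754/(-153) = -8754*(-1/153) = 2918/51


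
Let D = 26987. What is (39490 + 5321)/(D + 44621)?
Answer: 44811/71608 ≈ 0.62578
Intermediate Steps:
(39490 + 5321)/(D + 44621) = (39490 + 5321)/(26987 + 44621) = 44811/71608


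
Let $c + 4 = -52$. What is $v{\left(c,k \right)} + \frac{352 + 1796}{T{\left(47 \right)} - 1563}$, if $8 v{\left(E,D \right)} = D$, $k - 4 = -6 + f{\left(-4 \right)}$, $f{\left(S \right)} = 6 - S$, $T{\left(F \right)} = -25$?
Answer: $- \frac{140}{397} \approx -0.35264$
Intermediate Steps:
$c = -56$ ($c = -4 - 52 = -56$)
$k = 8$ ($k = 4 + \left(-6 + \left(6 - -4\right)\right) = 4 + \left(-6 + \left(6 + 4\right)\right) = 4 + \left(-6 + 10\right) = 4 + 4 = 8$)
$v{\left(E,D \right)} = \frac{D}{8}$
$v{\left(c,k \right)} + \frac{352 + 1796}{T{\left(47 \right)} - 1563} = \frac{1}{8} \cdot 8 + \frac{352 + 1796}{-25 - 1563} = 1 + \frac{2148}{-1588} = 1 + 2148 \left(- \frac{1}{1588}\right) = 1 - \frac{537}{397} = - \frac{140}{397}$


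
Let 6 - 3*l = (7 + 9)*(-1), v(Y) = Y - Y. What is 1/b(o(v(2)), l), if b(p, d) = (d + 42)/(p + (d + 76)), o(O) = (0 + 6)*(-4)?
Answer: 89/74 ≈ 1.2027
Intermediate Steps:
v(Y) = 0
l = 22/3 (l = 2 - (7 + 9)*(-1)/3 = 2 - 16*(-1)/3 = 2 - ⅓*(-16) = 2 + 16/3 = 22/3 ≈ 7.3333)
o(O) = -24 (o(O) = 6*(-4) = -24)
b(p, d) = (42 + d)/(76 + d + p) (b(p, d) = (42 + d)/(p + (76 + d)) = (42 + d)/(76 + d + p))
1/b(o(v(2)), l) = 1/((42 + 22/3)/(76 + 22/3 - 24)) = 1/((148/3)/(178/3)) = 1/((3/178)*(148/3)) = 1/(74/89) = 89/74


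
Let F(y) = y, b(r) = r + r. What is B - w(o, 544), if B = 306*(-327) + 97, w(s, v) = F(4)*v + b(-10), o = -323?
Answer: -102121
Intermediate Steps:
b(r) = 2*r
w(s, v) = -20 + 4*v (w(s, v) = 4*v + 2*(-10) = 4*v - 20 = -20 + 4*v)
B = -99965 (B = -100062 + 97 = -99965)
B - w(o, 544) = -99965 - (-20 + 4*544) = -99965 - (-20 + 2176) = -99965 - 1*2156 = -99965 - 2156 = -102121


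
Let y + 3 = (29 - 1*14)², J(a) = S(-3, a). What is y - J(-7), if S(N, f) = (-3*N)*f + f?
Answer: 292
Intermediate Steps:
S(N, f) = f - 3*N*f (S(N, f) = -3*N*f + f = f - 3*N*f)
J(a) = 10*a (J(a) = a*(1 - 3*(-3)) = a*(1 + 9) = a*10 = 10*a)
y = 222 (y = -3 + (29 - 1*14)² = -3 + (29 - 14)² = -3 + 15² = -3 + 225 = 222)
y - J(-7) = 222 - 10*(-7) = 222 - 1*(-70) = 222 + 70 = 292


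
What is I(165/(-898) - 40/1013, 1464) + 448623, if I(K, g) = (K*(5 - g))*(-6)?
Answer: 203161523946/454837 ≈ 4.4667e+5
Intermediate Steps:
I(K, g) = -6*K*(5 - g)
I(165/(-898) - 40/1013, 1464) + 448623 = 6*(165/(-898) - 40/1013)*(-5 + 1464) + 448623 = 6*(165*(-1/898) - 40*1/1013)*1459 + 448623 = 6*(-165/898 - 40/1013)*1459 + 448623 = 6*(-203065/909674)*1459 + 448623 = -888815505/454837 + 448623 = 203161523946/454837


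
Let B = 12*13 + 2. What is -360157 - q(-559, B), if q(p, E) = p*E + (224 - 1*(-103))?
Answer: -272162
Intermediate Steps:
B = 158 (B = 156 + 2 = 158)
q(p, E) = 327 + E*p (q(p, E) = E*p + (224 + 103) = E*p + 327 = 327 + E*p)
-360157 - q(-559, B) = -360157 - (327 + 158*(-559)) = -360157 - (327 - 88322) = -360157 - 1*(-87995) = -360157 + 87995 = -272162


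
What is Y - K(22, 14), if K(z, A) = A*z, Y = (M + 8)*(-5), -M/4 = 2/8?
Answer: -343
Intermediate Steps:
M = -1 (M = -8/8 = -4*1/4 = -1)
Y = -35 (Y = (-1 + 8)*(-5) = 7*(-5) = -35)
Y - K(22, 14) = -35 - 14*22 = -35 - 1*308 = -35 - 308 = -343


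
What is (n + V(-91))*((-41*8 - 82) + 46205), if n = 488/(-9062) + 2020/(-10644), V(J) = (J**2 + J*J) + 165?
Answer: 3078558968289770/4018997 ≈ 7.6600e+8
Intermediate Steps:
V(J) = 165 + 2*J**2 (V(J) = (J**2 + J**2) + 165 = 2*J**2 + 165 = 165 + 2*J**2)
n = -2937439/12056991 (n = 488*(-1/9062) + 2020*(-1/10644) = -244/4531 - 505/2661 = -2937439/12056991 ≈ -0.24363)
(n + V(-91))*((-41*8 - 82) + 46205) = (-2937439/12056991 + (165 + 2*(-91)**2))*((-41*8 - 82) + 46205) = (-2937439/12056991 + (165 + 2*8281))*((-328 - 82) + 46205) = (-2937439/12056991 + (165 + 16562))*(-410 + 46205) = (-2937439/12056991 + 16727)*45795 = (201674351018/12056991)*45795 = 3078558968289770/4018997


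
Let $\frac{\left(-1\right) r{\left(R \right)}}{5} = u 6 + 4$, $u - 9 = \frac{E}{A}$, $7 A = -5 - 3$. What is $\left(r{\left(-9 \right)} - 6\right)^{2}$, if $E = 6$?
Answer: $\frac{76729}{4} \approx 19182.0$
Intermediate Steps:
$A = - \frac{8}{7}$ ($A = \frac{-5 - 3}{7} = \frac{1}{7} \left(-8\right) = - \frac{8}{7} \approx -1.1429$)
$u = \frac{15}{4}$ ($u = 9 + \frac{6}{- \frac{8}{7}} = 9 + 6 \left(- \frac{7}{8}\right) = 9 - \frac{21}{4} = \frac{15}{4} \approx 3.75$)
$r{\left(R \right)} = - \frac{265}{2}$ ($r{\left(R \right)} = - 5 \left(\frac{15}{4} \cdot 6 + 4\right) = - 5 \left(\frac{45}{2} + 4\right) = \left(-5\right) \frac{53}{2} = - \frac{265}{2}$)
$\left(r{\left(-9 \right)} - 6\right)^{2} = \left(- \frac{265}{2} - 6\right)^{2} = \left(- \frac{277}{2}\right)^{2} = \frac{76729}{4}$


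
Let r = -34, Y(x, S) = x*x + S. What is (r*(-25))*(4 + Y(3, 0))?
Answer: 11050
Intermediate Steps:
Y(x, S) = S + x² (Y(x, S) = x² + S = S + x²)
(r*(-25))*(4 + Y(3, 0)) = (-34*(-25))*(4 + (0 + 3²)) = 850*(4 + (0 + 9)) = 850*(4 + 9) = 850*13 = 11050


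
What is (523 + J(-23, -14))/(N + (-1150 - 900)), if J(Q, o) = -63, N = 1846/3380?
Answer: -59800/266429 ≈ -0.22445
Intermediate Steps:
N = 71/130 (N = 1846*(1/3380) = 71/130 ≈ 0.54615)
(523 + J(-23, -14))/(N + (-1150 - 900)) = (523 - 63)/(71/130 + (-1150 - 900)) = 460/(71/130 - 2050) = 460/(-266429/130) = 460*(-130/266429) = -59800/266429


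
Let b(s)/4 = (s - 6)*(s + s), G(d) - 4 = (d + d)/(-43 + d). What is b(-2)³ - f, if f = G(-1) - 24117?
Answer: 46667829/22 ≈ 2.1213e+6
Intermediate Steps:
G(d) = 4 + 2*d/(-43 + d) (G(d) = 4 + (d + d)/(-43 + d) = 4 + (2*d)/(-43 + d) = 4 + 2*d/(-43 + d))
f = -530485/22 (f = 2*(-86 + 3*(-1))/(-43 - 1) - 24117 = 2*(-86 - 3)/(-44) - 24117 = 2*(-1/44)*(-89) - 24117 = 89/22 - 24117 = -530485/22 ≈ -24113.)
b(s) = 8*s*(-6 + s) (b(s) = 4*((s - 6)*(s + s)) = 4*((-6 + s)*(2*s)) = 4*(2*s*(-6 + s)) = 8*s*(-6 + s))
b(-2)³ - f = (8*(-2)*(-6 - 2))³ - 1*(-530485/22) = (8*(-2)*(-8))³ + 530485/22 = 128³ + 530485/22 = 2097152 + 530485/22 = 46667829/22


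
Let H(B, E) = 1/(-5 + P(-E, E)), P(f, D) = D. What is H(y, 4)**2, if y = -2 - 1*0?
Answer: 1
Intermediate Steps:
y = -2 (y = -2 + 0 = -2)
H(B, E) = 1/(-5 + E)
H(y, 4)**2 = (1/(-5 + 4))**2 = (1/(-1))**2 = (-1)**2 = 1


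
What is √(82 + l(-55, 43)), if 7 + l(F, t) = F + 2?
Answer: √22 ≈ 4.6904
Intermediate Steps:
l(F, t) = -5 + F (l(F, t) = -7 + (F + 2) = -7 + (2 + F) = -5 + F)
√(82 + l(-55, 43)) = √(82 + (-5 - 55)) = √(82 - 60) = √22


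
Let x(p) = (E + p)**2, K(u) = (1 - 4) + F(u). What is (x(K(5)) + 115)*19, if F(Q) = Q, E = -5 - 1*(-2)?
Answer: 2204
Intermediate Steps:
E = -3 (E = -5 + 2 = -3)
K(u) = -3 + u (K(u) = (1 - 4) + u = -3 + u)
x(p) = (-3 + p)**2
(x(K(5)) + 115)*19 = ((-3 + (-3 + 5))**2 + 115)*19 = ((-3 + 2)**2 + 115)*19 = ((-1)**2 + 115)*19 = (1 + 115)*19 = 116*19 = 2204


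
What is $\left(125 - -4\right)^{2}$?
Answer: $16641$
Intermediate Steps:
$\left(125 - -4\right)^{2} = \left(125 + \left(-12 + 16\right)\right)^{2} = \left(125 + 4\right)^{2} = 129^{2} = 16641$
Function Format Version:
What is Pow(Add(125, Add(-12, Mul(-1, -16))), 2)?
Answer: 16641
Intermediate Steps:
Pow(Add(125, Add(-12, Mul(-1, -16))), 2) = Pow(Add(125, Add(-12, 16)), 2) = Pow(Add(125, 4), 2) = Pow(129, 2) = 16641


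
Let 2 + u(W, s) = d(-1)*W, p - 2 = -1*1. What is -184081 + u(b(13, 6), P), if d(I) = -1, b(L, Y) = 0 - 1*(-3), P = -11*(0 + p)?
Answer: -184086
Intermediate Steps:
p = 1 (p = 2 - 1*1 = 2 - 1 = 1)
P = -11 (P = -11*(0 + 1) = -11*1 = -11)
b(L, Y) = 3 (b(L, Y) = 0 + 3 = 3)
u(W, s) = -2 - W
-184081 + u(b(13, 6), P) = -184081 + (-2 - 1*3) = -184081 + (-2 - 3) = -184081 - 5 = -184086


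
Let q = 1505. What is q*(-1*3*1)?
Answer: -4515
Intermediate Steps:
q*(-1*3*1) = 1505*(-1*3*1) = 1505*(-3*1) = 1505*(-3) = -4515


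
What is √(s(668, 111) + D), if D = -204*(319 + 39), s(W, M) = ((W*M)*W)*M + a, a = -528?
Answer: 2*√1374463086 ≈ 74148.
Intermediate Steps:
s(W, M) = -528 + M²*W² (s(W, M) = ((W*M)*W)*M - 528 = ((M*W)*W)*M - 528 = (M*W²)*M - 528 = M²*W² - 528 = -528 + M²*W²)
D = -73032 (D = -204*358 = -73032)
√(s(668, 111) + D) = √((-528 + 111²*668²) - 73032) = √((-528 + 12321*446224) - 73032) = √((-528 + 5497925904) - 73032) = √(5497925376 - 73032) = √5497852344 = 2*√1374463086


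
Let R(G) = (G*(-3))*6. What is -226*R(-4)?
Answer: -16272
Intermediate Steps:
R(G) = -18*G (R(G) = -3*G*6 = -18*G)
-226*R(-4) = -(-4068)*(-4) = -226*72 = -16272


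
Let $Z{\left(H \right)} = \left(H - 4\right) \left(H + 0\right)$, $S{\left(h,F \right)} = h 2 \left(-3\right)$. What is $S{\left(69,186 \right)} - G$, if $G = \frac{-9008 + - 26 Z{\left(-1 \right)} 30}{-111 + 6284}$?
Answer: $- \frac{2542714}{6173} \approx -411.91$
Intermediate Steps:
$S{\left(h,F \right)} = - 6 h$ ($S{\left(h,F \right)} = 2 h \left(-3\right) = - 6 h$)
$Z{\left(H \right)} = H \left(-4 + H\right)$ ($Z{\left(H \right)} = \left(-4 + H\right) H = H \left(-4 + H\right)$)
$G = - \frac{12908}{6173}$ ($G = \frac{-9008 + - 26 \left(- (-4 - 1)\right) 30}{-111 + 6284} = \frac{-9008 + - 26 \left(\left(-1\right) \left(-5\right)\right) 30}{6173} = \left(-9008 + \left(-26\right) 5 \cdot 30\right) \frac{1}{6173} = \left(-9008 - 3900\right) \frac{1}{6173} = \left(-12908\right) \frac{1}{6173} = - \frac{12908}{6173} \approx -2.091$)
$S{\left(69,186 \right)} - G = \left(-6\right) 69 - - \frac{12908}{6173} = -414 + \frac{12908}{6173} = - \frac{2542714}{6173}$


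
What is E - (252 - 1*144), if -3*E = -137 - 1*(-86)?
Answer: -91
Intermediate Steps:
E = 17 (E = -(-137 - 1*(-86))/3 = -(-137 + 86)/3 = -⅓*(-51) = 17)
E - (252 - 1*144) = 17 - (252 - 1*144) = 17 - (252 - 144) = 17 - 1*108 = 17 - 108 = -91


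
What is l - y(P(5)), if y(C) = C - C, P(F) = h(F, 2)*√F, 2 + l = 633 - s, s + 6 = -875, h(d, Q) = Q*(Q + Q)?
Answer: 1512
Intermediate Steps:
h(d, Q) = 2*Q² (h(d, Q) = Q*(2*Q) = 2*Q²)
s = -881 (s = -6 - 875 = -881)
l = 1512 (l = -2 + (633 - 1*(-881)) = -2 + (633 + 881) = -2 + 1514 = 1512)
P(F) = 8*√F (P(F) = (2*2²)*√F = (2*4)*√F = 8*√F)
y(C) = 0
l - y(P(5)) = 1512 - 1*0 = 1512 + 0 = 1512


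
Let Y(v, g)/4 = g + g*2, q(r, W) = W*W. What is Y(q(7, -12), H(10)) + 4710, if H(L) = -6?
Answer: 4638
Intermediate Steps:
q(r, W) = W**2
Y(v, g) = 12*g (Y(v, g) = 4*(g + g*2) = 4*(g + 2*g) = 4*(3*g) = 12*g)
Y(q(7, -12), H(10)) + 4710 = 12*(-6) + 4710 = -72 + 4710 = 4638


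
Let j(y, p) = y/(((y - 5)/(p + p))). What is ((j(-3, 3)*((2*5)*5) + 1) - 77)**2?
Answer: 5329/4 ≈ 1332.3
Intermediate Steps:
j(y, p) = 2*p*y/(-5 + y) (j(y, p) = y/(((-5 + y)/((2*p)))) = y/(((-5 + y)*(1/(2*p)))) = y/(((-5 + y)/(2*p))) = y*(2*p/(-5 + y)) = 2*p*y/(-5 + y))
((j(-3, 3)*((2*5)*5) + 1) - 77)**2 = (((2*3*(-3)/(-5 - 3))*((2*5)*5) + 1) - 77)**2 = (((2*3*(-3)/(-8))*(10*5) + 1) - 77)**2 = (((2*3*(-3)*(-1/8))*50 + 1) - 77)**2 = (((9/4)*50 + 1) - 77)**2 = ((225/2 + 1) - 77)**2 = (227/2 - 77)**2 = (73/2)**2 = 5329/4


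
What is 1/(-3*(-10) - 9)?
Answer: 1/21 ≈ 0.047619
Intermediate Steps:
1/(-3*(-10) - 9) = 1/(30 - 9) = 1/21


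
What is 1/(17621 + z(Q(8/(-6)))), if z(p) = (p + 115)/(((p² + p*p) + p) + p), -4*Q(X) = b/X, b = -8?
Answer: 3/53090 ≈ 5.6508e-5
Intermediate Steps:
Q(X) = 2/X (Q(X) = -(-2)/X = 2/X)
z(p) = (115 + p)/(2*p + 2*p²) (z(p) = (115 + p)/(((p² + p²) + p) + p) = (115 + p)/((2*p² + p) + p) = (115 + p)/((p + 2*p²) + p) = (115 + p)/(2*p + 2*p²))
1/(17621 + z(Q(8/(-6)))) = 1/(17621 + (115 + 2/((8/(-6))))/(2*((2/((8/(-6)))))*(1 + 2/((8/(-6)))))) = 1/(17621 + (115 + 2/((8*(-⅙))))/(2*((2/((8*(-⅙)))))*(1 + 2/((8*(-⅙)))))) = 1/(17621 + (115 + 2/(-4/3))/(2*((2/(-4/3)))*(1 + 2/(-4/3)))) = 1/(17621 + (115 + 2*(-¾))/(2*((2*(-¾)))*(1 + 2*(-¾)))) = 1/(17621 + (115 - 3/2)/(2*(-3/2)*(1 - 3/2))) = 1/(17621 + (½)*(-⅔)*(227/2)/(-½)) = 1/(17621 + (½)*(-⅔)*(-2)*(227/2)) = 1/(17621 + 227/3) = 1/(53090/3) = 3/53090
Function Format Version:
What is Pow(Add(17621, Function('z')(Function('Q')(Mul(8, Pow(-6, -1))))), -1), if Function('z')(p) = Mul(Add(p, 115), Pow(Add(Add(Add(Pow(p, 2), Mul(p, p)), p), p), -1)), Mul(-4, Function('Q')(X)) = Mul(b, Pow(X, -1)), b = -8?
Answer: Rational(3, 53090) ≈ 5.6508e-5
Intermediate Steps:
Function('Q')(X) = Mul(2, Pow(X, -1)) (Function('Q')(X) = Mul(Rational(-1, 4), Mul(-8, Pow(X, -1))) = Mul(2, Pow(X, -1)))
Function('z')(p) = Mul(Pow(Add(Mul(2, p), Mul(2, Pow(p, 2))), -1), Add(115, p)) (Function('z')(p) = Mul(Add(115, p), Pow(Add(Add(Add(Pow(p, 2), Pow(p, 2)), p), p), -1)) = Mul(Add(115, p), Pow(Add(Add(Mul(2, Pow(p, 2)), p), p), -1)) = Mul(Add(115, p), Pow(Add(Add(p, Mul(2, Pow(p, 2))), p), -1)) = Mul(Add(115, p), Pow(Add(Mul(2, p), Mul(2, Pow(p, 2))), -1)) = Mul(Pow(Add(Mul(2, p), Mul(2, Pow(p, 2))), -1), Add(115, p)))
Pow(Add(17621, Function('z')(Function('Q')(Mul(8, Pow(-6, -1))))), -1) = Pow(Add(17621, Mul(Rational(1, 2), Pow(Mul(2, Pow(Mul(8, Pow(-6, -1)), -1)), -1), Pow(Add(1, Mul(2, Pow(Mul(8, Pow(-6, -1)), -1))), -1), Add(115, Mul(2, Pow(Mul(8, Pow(-6, -1)), -1))))), -1) = Pow(Add(17621, Mul(Rational(1, 2), Pow(Mul(2, Pow(Mul(8, Rational(-1, 6)), -1)), -1), Pow(Add(1, Mul(2, Pow(Mul(8, Rational(-1, 6)), -1))), -1), Add(115, Mul(2, Pow(Mul(8, Rational(-1, 6)), -1))))), -1) = Pow(Add(17621, Mul(Rational(1, 2), Pow(Mul(2, Pow(Rational(-4, 3), -1)), -1), Pow(Add(1, Mul(2, Pow(Rational(-4, 3), -1))), -1), Add(115, Mul(2, Pow(Rational(-4, 3), -1))))), -1) = Pow(Add(17621, Mul(Rational(1, 2), Pow(Mul(2, Rational(-3, 4)), -1), Pow(Add(1, Mul(2, Rational(-3, 4))), -1), Add(115, Mul(2, Rational(-3, 4))))), -1) = Pow(Add(17621, Mul(Rational(1, 2), Pow(Rational(-3, 2), -1), Pow(Add(1, Rational(-3, 2)), -1), Add(115, Rational(-3, 2)))), -1) = Pow(Add(17621, Mul(Rational(1, 2), Rational(-2, 3), Pow(Rational(-1, 2), -1), Rational(227, 2))), -1) = Pow(Add(17621, Mul(Rational(1, 2), Rational(-2, 3), -2, Rational(227, 2))), -1) = Pow(Add(17621, Rational(227, 3)), -1) = Pow(Rational(53090, 3), -1) = Rational(3, 53090)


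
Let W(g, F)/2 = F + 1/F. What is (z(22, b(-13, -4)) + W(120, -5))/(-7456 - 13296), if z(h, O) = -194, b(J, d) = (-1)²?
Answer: 511/51880 ≈ 0.0098497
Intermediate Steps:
b(J, d) = 1
W(g, F) = 2*F + 2/F (W(g, F) = 2*(F + 1/F) = 2*F + 2/F)
(z(22, b(-13, -4)) + W(120, -5))/(-7456 - 13296) = (-194 + (2*(-5) + 2/(-5)))/(-7456 - 13296) = (-194 + (-10 + 2*(-⅕)))/(-20752) = (-194 + (-10 - ⅖))*(-1/20752) = (-194 - 52/5)*(-1/20752) = -1022/5*(-1/20752) = 511/51880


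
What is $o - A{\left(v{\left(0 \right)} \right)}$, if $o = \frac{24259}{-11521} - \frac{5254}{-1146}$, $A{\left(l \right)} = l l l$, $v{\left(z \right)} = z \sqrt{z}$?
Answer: $\frac{16365260}{6601533} \approx 2.479$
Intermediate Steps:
$v{\left(z \right)} = z^{\frac{3}{2}}$
$A{\left(l \right)} = l^{3}$ ($A{\left(l \right)} = l^{2} l = l^{3}$)
$o = \frac{16365260}{6601533}$ ($o = 24259 \left(- \frac{1}{11521}\right) - - \frac{2627}{573} = - \frac{24259}{11521} + \frac{2627}{573} = \frac{16365260}{6601533} \approx 2.479$)
$o - A{\left(v{\left(0 \right)} \right)} = \frac{16365260}{6601533} - \left(0^{\frac{3}{2}}\right)^{3} = \frac{16365260}{6601533} - 0^{3} = \frac{16365260}{6601533} - 0 = \frac{16365260}{6601533} + 0 = \frac{16365260}{6601533}$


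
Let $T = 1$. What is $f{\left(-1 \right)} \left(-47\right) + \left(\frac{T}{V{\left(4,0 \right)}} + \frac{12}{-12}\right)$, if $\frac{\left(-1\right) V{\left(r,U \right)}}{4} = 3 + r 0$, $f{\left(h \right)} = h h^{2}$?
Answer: $\frac{551}{12} \approx 45.917$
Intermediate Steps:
$f{\left(h \right)} = h^{3}$
$V{\left(r,U \right)} = -12$ ($V{\left(r,U \right)} = - 4 \left(3 + r 0\right) = - 4 \left(3 + 0\right) = \left(-4\right) 3 = -12$)
$f{\left(-1 \right)} \left(-47\right) + \left(\frac{T}{V{\left(4,0 \right)}} + \frac{12}{-12}\right) = \left(-1\right)^{3} \left(-47\right) + \left(1 \frac{1}{-12} + \frac{12}{-12}\right) = \left(-1\right) \left(-47\right) + \left(1 \left(- \frac{1}{12}\right) + 12 \left(- \frac{1}{12}\right)\right) = 47 - \frac{13}{12} = \frac{551}{12}$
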